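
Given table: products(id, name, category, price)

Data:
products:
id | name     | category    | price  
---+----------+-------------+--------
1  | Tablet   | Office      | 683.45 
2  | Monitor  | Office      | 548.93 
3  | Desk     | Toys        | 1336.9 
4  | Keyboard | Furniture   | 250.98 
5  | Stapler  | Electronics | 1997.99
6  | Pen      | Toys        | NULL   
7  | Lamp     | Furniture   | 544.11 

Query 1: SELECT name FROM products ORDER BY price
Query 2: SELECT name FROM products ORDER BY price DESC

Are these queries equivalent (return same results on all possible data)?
No, not equivalent

Query 1 returns: [('Pen',), ('Keyboard',), ('Lamp',), ('Monitor',), ('Tablet',), ('Desk',), ('Stapler',)]
Query 2 returns: [('Stapler',), ('Desk',), ('Tablet',), ('Monitor',), ('Lamp',), ('Keyboard',), ('Pen',)]

Reason: ASC vs DESC gives opposite ordering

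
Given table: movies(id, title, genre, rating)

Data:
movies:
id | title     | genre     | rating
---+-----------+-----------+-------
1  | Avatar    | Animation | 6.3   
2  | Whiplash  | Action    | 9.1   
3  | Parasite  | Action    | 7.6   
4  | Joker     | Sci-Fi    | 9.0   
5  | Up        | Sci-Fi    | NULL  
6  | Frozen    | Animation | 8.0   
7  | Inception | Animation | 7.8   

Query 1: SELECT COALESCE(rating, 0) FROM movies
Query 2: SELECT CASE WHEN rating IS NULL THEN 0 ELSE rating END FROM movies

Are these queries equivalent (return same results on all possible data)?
Yes, equivalent

Both queries return: [(0,), (6.3,), (7.6,), (7.8,), (8.0,), (9.0,), (9.1,)]

Reason: COALESCE vs CASE for NULL handling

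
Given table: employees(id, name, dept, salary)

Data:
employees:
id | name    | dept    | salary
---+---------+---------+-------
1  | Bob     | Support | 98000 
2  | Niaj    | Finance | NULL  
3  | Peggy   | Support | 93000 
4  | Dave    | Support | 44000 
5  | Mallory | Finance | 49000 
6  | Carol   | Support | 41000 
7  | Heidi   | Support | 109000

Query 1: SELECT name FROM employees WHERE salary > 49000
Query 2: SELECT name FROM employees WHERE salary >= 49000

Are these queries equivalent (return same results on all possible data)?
No, not equivalent

Query 1 returns: [('Bob',), ('Peggy',), ('Heidi',)]
Query 2 returns: [('Bob',), ('Peggy',), ('Mallory',), ('Heidi',)]

Reason: > vs >= gives different results when salary = 49000 exists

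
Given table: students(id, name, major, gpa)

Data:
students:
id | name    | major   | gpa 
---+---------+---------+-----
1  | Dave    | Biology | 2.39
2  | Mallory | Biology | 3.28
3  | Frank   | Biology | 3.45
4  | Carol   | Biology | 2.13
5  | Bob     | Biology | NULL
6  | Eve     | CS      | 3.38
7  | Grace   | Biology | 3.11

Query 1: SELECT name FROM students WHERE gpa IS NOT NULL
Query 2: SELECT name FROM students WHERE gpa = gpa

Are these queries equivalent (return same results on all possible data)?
Yes, equivalent

Both queries return: [('Carol',), ('Dave',), ('Eve',), ('Frank',), ('Grace',), ('Mallory',)]

Reason: IS NOT NULL vs self-equality (both exclude NULLs)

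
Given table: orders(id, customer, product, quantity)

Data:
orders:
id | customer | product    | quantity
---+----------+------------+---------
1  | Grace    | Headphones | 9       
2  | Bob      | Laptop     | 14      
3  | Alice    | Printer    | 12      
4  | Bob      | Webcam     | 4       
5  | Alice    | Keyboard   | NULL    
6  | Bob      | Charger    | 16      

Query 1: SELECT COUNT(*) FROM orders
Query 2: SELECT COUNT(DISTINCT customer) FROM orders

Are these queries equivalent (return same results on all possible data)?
No, not equivalent

Query 1 returns: [(6,)]
Query 2 returns: [(3,)]

Reason: COUNT(*) counts rows, COUNT(DISTINCT customer) counts unique customers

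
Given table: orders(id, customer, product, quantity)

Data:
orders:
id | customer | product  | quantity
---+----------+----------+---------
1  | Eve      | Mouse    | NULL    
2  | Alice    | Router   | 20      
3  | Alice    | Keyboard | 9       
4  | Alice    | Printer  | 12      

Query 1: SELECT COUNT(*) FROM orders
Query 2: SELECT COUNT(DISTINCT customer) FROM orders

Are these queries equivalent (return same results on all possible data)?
No, not equivalent

Query 1 returns: [(4,)]
Query 2 returns: [(2,)]

Reason: COUNT(*) counts rows, COUNT(DISTINCT customer) counts unique customers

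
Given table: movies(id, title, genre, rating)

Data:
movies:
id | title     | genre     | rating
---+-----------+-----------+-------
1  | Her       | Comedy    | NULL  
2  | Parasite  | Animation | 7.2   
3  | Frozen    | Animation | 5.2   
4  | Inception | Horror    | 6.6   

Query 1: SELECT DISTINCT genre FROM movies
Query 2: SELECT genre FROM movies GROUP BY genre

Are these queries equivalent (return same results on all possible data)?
Yes, equivalent

Both queries return: [('Animation',), ('Comedy',), ('Horror',)]

Reason: Both get unique genres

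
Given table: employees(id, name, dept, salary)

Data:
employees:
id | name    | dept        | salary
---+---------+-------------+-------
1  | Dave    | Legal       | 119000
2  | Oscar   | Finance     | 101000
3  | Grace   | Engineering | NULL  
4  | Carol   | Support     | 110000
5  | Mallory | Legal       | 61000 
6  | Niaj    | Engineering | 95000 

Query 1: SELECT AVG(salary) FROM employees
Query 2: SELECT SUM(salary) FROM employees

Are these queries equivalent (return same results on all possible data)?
No, not equivalent

Query 1 returns: [(97200.0,)]
Query 2 returns: [(486000,)]

Reason: AVG vs SUM give different aggregate values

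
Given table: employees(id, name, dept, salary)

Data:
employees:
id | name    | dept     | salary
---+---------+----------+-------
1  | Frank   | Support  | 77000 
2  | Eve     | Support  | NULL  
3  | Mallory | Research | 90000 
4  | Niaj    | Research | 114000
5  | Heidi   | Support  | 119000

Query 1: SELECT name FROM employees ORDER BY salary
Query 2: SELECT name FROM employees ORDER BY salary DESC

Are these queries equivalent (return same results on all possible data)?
No, not equivalent

Query 1 returns: [('Eve',), ('Frank',), ('Mallory',), ('Niaj',), ('Heidi',)]
Query 2 returns: [('Heidi',), ('Niaj',), ('Mallory',), ('Frank',), ('Eve',)]

Reason: ASC vs DESC gives opposite ordering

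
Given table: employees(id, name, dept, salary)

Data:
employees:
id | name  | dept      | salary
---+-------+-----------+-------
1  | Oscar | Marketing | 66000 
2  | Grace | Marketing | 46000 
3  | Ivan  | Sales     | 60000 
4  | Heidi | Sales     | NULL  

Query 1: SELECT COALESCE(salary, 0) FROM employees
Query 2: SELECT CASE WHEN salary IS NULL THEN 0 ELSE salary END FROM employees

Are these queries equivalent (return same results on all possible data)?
Yes, equivalent

Both queries return: [(0,), (46000,), (60000,), (66000,)]

Reason: COALESCE vs CASE for NULL handling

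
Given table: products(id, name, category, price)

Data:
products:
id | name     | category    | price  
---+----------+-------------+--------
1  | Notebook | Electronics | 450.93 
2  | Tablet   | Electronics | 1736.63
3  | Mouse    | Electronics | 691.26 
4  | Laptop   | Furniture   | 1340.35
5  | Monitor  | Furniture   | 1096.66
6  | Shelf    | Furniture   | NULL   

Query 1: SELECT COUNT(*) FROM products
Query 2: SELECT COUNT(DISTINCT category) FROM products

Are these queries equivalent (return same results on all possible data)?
No, not equivalent

Query 1 returns: [(6,)]
Query 2 returns: [(2,)]

Reason: COUNT(*) counts rows, COUNT(DISTINCT category) counts unique categorys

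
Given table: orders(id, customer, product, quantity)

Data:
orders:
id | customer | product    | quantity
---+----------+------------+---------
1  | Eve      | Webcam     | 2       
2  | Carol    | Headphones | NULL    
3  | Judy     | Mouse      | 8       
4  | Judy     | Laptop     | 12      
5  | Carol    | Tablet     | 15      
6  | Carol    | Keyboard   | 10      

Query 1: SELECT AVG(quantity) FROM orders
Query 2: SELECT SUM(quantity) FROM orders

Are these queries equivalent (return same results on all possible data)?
No, not equivalent

Query 1 returns: [(9.4,)]
Query 2 returns: [(47,)]

Reason: AVG vs SUM give different aggregate values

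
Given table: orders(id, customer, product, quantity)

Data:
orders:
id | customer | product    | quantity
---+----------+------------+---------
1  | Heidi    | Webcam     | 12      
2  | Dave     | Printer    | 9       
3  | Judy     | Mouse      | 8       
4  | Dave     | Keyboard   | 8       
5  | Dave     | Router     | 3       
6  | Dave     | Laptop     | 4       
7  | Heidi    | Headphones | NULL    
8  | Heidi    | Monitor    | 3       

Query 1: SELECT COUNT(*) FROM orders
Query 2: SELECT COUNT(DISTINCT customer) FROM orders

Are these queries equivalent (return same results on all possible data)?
No, not equivalent

Query 1 returns: [(8,)]
Query 2 returns: [(3,)]

Reason: COUNT(*) counts rows, COUNT(DISTINCT customer) counts unique customers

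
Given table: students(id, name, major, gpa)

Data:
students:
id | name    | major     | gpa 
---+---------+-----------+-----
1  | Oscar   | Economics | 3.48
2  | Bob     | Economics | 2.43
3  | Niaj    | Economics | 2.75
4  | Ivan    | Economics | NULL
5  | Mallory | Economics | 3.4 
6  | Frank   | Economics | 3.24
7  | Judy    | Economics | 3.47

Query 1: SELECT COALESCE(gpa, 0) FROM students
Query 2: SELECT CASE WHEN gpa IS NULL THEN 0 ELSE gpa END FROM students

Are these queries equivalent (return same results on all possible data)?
Yes, equivalent

Both queries return: [(0,), (2.43,), (2.75,), (3.24,), (3.4,), (3.47,), (3.48,)]

Reason: COALESCE vs CASE for NULL handling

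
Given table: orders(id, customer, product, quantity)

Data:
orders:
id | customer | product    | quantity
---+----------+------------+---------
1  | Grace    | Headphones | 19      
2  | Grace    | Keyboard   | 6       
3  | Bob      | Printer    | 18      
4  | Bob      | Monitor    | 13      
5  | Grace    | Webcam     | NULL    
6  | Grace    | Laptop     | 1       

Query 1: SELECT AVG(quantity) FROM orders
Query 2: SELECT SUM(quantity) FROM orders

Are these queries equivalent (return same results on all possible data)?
No, not equivalent

Query 1 returns: [(11.4,)]
Query 2 returns: [(57,)]

Reason: AVG vs SUM give different aggregate values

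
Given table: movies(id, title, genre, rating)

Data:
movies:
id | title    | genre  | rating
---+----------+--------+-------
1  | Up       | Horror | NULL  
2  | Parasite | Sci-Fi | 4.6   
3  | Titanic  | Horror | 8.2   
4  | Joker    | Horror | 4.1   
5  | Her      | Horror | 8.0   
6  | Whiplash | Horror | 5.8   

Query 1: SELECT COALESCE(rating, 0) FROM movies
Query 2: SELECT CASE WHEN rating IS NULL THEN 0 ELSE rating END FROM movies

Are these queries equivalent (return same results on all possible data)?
Yes, equivalent

Both queries return: [(0,), (4.1,), (4.6,), (5.8,), (8.0,), (8.2,)]

Reason: COALESCE vs CASE for NULL handling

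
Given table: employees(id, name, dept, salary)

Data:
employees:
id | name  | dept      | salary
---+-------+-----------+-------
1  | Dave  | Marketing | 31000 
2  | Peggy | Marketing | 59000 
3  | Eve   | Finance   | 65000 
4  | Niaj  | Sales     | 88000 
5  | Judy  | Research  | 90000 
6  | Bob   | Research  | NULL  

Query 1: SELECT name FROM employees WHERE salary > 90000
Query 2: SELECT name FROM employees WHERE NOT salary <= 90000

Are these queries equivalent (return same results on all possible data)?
Yes, equivalent

Both queries return: []

Reason: Both filter salary > 90000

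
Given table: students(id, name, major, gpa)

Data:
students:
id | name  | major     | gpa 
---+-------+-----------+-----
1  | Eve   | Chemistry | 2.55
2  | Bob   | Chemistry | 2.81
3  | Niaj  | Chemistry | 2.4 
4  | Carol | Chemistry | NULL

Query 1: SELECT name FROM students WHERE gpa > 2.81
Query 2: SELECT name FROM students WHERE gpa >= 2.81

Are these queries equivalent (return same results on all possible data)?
No, not equivalent

Query 1 returns: []
Query 2 returns: [('Bob',)]

Reason: > vs >= gives different results when gpa = 2.81 exists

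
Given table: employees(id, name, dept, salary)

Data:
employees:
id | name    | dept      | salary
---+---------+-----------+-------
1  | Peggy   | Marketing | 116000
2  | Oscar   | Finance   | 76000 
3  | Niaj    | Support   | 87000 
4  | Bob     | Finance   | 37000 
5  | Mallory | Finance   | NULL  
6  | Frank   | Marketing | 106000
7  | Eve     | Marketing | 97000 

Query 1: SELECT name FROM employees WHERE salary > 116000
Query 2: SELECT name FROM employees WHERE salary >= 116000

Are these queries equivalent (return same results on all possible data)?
No, not equivalent

Query 1 returns: []
Query 2 returns: [('Peggy',)]

Reason: > vs >= gives different results when salary = 116000 exists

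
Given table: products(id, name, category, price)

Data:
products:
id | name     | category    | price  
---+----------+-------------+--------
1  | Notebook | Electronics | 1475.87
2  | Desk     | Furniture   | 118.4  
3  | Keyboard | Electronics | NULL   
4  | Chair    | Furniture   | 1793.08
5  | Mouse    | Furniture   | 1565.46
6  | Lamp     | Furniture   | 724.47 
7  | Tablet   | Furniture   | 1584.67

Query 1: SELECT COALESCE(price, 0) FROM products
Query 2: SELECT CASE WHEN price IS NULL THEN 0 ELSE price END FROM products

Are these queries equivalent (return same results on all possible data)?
Yes, equivalent

Both queries return: [(0,), (118.4,), (724.47,), (1475.87,), (1565.46,), (1584.67,), (1793.08,)]

Reason: COALESCE vs CASE for NULL handling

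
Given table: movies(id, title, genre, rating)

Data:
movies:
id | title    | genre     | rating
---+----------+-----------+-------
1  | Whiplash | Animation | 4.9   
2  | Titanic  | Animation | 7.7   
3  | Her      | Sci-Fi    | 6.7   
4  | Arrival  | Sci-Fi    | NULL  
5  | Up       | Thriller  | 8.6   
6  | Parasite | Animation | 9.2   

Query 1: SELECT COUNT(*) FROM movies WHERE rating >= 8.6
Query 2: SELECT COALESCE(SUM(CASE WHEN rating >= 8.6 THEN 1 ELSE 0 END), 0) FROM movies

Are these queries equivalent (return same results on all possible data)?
Yes, equivalent

Both queries return: [(2,)]

Reason: COUNT with WHERE vs conditional SUM (COALESCE handles empty-table NULL)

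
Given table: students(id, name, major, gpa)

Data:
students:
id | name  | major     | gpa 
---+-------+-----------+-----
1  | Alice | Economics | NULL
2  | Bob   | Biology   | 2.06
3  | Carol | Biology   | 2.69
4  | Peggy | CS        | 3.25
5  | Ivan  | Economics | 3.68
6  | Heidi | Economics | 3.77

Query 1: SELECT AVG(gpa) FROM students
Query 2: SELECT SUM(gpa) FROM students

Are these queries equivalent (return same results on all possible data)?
No, not equivalent

Query 1 returns: [(3.09,)]
Query 2 returns: [(15.45,)]

Reason: AVG vs SUM give different aggregate values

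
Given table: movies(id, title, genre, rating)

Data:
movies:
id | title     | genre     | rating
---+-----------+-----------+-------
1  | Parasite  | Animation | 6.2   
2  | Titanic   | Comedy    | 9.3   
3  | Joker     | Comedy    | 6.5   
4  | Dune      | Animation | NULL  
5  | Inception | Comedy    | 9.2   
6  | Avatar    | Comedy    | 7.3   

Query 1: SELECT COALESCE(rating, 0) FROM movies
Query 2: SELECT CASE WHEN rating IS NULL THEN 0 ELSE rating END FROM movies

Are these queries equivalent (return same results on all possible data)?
Yes, equivalent

Both queries return: [(0,), (6.2,), (6.5,), (7.3,), (9.2,), (9.3,)]

Reason: COALESCE vs CASE for NULL handling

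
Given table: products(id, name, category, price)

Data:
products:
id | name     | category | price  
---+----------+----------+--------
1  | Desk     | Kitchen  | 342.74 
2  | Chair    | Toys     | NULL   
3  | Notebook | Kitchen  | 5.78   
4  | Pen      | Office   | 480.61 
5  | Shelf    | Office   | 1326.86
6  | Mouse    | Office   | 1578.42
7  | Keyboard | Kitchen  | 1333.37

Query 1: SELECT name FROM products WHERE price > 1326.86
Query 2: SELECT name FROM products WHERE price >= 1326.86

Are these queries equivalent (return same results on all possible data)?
No, not equivalent

Query 1 returns: [('Mouse',), ('Keyboard',)]
Query 2 returns: [('Shelf',), ('Mouse',), ('Keyboard',)]

Reason: > vs >= gives different results when price = 1326.86 exists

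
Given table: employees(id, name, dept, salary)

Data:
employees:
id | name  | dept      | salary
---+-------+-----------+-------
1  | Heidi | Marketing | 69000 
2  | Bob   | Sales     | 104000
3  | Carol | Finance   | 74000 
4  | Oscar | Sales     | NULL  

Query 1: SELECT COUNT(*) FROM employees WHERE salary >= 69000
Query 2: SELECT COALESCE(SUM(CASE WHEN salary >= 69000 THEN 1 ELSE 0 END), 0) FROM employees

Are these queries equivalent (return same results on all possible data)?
Yes, equivalent

Both queries return: [(3,)]

Reason: COUNT with WHERE vs conditional SUM (COALESCE handles empty-table NULL)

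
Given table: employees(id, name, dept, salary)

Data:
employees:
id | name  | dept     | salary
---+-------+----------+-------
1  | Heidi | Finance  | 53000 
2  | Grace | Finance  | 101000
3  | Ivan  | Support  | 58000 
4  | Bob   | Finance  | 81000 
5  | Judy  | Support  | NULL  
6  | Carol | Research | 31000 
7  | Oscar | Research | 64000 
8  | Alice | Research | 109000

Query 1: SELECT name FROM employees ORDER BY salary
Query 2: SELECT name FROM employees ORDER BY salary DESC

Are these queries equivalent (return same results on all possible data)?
No, not equivalent

Query 1 returns: [('Judy',), ('Carol',), ('Heidi',), ('Ivan',), ('Oscar',), ('Bob',), ('Grace',), ('Alice',)]
Query 2 returns: [('Alice',), ('Grace',), ('Bob',), ('Oscar',), ('Ivan',), ('Heidi',), ('Carol',), ('Judy',)]

Reason: ASC vs DESC gives opposite ordering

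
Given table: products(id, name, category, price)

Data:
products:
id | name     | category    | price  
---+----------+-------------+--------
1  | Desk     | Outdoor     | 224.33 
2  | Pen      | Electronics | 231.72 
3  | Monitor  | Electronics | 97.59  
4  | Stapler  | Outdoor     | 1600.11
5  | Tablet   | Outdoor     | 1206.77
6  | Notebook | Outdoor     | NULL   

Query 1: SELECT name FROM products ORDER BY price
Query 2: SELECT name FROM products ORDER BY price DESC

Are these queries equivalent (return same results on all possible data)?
No, not equivalent

Query 1 returns: [('Notebook',), ('Monitor',), ('Desk',), ('Pen',), ('Tablet',), ('Stapler',)]
Query 2 returns: [('Stapler',), ('Tablet',), ('Pen',), ('Desk',), ('Monitor',), ('Notebook',)]

Reason: ASC vs DESC gives opposite ordering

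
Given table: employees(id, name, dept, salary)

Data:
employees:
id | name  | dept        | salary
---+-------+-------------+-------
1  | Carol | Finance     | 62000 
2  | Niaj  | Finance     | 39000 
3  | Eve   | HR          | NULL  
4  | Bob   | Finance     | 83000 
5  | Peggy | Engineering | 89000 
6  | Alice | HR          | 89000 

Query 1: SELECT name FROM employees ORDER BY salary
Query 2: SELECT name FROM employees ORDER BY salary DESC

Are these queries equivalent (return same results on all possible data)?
No, not equivalent

Query 1 returns: [('Eve',), ('Niaj',), ('Carol',), ('Bob',), ('Peggy',), ('Alice',)]
Query 2 returns: [('Peggy',), ('Alice',), ('Bob',), ('Carol',), ('Niaj',), ('Eve',)]

Reason: ASC vs DESC gives opposite ordering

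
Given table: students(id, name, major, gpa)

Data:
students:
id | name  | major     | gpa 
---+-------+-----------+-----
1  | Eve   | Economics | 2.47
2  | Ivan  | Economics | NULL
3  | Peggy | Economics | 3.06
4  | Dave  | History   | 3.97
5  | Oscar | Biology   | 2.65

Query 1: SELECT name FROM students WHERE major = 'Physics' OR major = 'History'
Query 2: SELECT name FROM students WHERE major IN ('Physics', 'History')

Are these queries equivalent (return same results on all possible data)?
Yes, equivalent

Both queries return: [('Dave',)]

Reason: OR vs IN are equivalent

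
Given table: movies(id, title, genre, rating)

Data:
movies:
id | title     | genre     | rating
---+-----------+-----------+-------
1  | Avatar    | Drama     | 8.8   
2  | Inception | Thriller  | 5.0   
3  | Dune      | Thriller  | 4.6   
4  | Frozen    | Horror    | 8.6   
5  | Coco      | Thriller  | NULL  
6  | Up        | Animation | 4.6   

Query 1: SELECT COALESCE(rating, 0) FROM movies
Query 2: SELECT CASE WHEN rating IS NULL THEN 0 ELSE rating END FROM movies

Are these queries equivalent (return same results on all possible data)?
Yes, equivalent

Both queries return: [(0,), (4.6,), (4.6,), (5.0,), (8.6,), (8.8,)]

Reason: COALESCE vs CASE for NULL handling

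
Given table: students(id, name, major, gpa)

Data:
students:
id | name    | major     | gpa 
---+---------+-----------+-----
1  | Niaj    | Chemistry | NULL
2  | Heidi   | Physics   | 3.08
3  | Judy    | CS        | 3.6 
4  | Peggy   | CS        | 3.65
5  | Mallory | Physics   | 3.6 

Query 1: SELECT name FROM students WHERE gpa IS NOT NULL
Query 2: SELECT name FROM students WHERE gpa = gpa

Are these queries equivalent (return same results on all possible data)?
Yes, equivalent

Both queries return: [('Heidi',), ('Judy',), ('Mallory',), ('Peggy',)]

Reason: IS NOT NULL vs self-equality (both exclude NULLs)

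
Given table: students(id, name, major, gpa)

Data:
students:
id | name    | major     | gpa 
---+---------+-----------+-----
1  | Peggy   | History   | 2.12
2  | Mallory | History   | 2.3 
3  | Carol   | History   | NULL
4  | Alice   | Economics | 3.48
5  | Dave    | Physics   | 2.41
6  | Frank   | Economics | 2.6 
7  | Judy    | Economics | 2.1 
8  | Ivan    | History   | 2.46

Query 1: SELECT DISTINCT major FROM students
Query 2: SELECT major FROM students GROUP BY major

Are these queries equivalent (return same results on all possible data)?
Yes, equivalent

Both queries return: [('Economics',), ('History',), ('Physics',)]

Reason: Both get unique majors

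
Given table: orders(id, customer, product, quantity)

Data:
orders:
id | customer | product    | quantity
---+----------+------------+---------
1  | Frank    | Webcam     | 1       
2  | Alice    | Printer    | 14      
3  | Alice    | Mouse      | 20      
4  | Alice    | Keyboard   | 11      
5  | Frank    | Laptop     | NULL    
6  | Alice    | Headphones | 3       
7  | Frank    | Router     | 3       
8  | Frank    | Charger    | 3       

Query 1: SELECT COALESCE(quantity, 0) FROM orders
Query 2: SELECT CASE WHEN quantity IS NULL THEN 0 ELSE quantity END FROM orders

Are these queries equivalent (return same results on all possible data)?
Yes, equivalent

Both queries return: [(0,), (1,), (3,), (3,), (3,), (11,), (14,), (20,)]

Reason: COALESCE vs CASE for NULL handling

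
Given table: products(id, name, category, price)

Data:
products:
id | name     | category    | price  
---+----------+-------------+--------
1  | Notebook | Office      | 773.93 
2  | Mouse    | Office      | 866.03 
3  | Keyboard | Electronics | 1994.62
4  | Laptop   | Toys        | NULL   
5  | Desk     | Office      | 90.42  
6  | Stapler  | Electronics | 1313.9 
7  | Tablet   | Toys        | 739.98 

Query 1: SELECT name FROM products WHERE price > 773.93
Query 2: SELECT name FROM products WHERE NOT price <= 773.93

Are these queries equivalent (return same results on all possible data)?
Yes, equivalent

Both queries return: [('Keyboard',), ('Mouse',), ('Stapler',)]

Reason: Both filter price > 773.93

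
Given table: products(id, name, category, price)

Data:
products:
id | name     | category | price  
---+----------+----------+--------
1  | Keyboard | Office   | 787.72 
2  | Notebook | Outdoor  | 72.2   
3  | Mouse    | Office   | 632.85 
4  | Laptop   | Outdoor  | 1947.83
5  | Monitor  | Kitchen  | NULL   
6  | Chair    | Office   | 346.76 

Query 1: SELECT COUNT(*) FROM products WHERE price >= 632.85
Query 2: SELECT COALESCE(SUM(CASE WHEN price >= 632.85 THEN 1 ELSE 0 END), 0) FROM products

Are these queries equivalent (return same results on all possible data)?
Yes, equivalent

Both queries return: [(3,)]

Reason: COUNT with WHERE vs conditional SUM (COALESCE handles empty-table NULL)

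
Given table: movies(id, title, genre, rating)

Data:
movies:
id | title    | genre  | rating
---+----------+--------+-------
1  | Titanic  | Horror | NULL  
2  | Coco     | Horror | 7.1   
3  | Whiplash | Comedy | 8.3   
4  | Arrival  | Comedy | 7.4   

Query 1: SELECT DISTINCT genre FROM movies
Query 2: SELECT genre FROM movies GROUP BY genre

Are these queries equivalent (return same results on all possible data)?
Yes, equivalent

Both queries return: [('Comedy',), ('Horror',)]

Reason: Both get unique genres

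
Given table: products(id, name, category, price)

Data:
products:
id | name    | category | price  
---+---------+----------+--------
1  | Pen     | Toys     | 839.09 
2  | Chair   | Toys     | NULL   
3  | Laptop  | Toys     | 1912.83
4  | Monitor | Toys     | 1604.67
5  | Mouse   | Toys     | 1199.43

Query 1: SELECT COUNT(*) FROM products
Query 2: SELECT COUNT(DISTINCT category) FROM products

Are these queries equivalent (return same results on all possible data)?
No, not equivalent

Query 1 returns: [(5,)]
Query 2 returns: [(1,)]

Reason: COUNT(*) counts rows, COUNT(DISTINCT category) counts unique categorys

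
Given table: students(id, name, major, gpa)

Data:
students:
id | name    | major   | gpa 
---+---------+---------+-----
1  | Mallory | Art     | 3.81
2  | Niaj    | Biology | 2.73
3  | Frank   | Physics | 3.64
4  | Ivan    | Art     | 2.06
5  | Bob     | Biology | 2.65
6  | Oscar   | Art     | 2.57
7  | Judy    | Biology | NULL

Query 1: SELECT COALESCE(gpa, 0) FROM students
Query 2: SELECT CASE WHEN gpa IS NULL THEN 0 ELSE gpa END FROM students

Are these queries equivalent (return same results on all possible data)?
Yes, equivalent

Both queries return: [(0,), (2.06,), (2.57,), (2.65,), (2.73,), (3.64,), (3.81,)]

Reason: COALESCE vs CASE for NULL handling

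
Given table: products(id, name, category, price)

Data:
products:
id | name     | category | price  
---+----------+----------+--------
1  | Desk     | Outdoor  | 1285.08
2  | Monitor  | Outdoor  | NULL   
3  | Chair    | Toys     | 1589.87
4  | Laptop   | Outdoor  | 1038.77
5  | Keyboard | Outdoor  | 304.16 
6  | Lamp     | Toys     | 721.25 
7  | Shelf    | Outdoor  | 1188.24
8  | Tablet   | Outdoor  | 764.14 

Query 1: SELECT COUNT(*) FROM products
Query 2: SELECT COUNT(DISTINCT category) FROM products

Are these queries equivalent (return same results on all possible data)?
No, not equivalent

Query 1 returns: [(8,)]
Query 2 returns: [(2,)]

Reason: COUNT(*) counts rows, COUNT(DISTINCT category) counts unique categorys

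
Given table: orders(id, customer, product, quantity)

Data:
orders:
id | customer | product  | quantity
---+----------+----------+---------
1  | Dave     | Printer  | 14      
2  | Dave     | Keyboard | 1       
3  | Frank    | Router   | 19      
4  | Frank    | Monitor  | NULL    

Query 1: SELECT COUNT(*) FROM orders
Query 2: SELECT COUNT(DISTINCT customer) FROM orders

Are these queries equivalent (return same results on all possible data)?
No, not equivalent

Query 1 returns: [(4,)]
Query 2 returns: [(2,)]

Reason: COUNT(*) counts rows, COUNT(DISTINCT customer) counts unique customers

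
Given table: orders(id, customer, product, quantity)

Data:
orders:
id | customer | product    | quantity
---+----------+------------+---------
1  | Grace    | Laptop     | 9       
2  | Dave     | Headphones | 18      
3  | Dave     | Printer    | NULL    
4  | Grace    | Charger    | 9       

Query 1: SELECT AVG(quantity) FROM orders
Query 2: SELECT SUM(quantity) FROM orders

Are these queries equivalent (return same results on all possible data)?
No, not equivalent

Query 1 returns: [(12.0,)]
Query 2 returns: [(36,)]

Reason: AVG vs SUM give different aggregate values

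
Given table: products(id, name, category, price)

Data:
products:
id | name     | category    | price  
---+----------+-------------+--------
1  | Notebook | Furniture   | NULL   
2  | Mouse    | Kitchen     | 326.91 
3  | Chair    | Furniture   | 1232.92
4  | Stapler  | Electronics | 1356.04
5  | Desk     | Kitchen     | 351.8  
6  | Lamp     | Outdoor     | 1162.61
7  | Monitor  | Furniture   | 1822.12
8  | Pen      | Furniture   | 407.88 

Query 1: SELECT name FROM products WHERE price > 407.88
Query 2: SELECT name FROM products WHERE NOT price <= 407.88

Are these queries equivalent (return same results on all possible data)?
Yes, equivalent

Both queries return: [('Chair',), ('Lamp',), ('Monitor',), ('Stapler',)]

Reason: Both filter price > 407.88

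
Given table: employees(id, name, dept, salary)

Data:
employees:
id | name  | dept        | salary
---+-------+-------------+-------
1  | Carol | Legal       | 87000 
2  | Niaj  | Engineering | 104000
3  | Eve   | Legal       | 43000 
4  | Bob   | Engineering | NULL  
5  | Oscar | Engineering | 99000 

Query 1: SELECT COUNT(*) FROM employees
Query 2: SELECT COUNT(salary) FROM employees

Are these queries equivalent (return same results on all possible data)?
No, not equivalent

Query 1 returns: [(5,)]
Query 2 returns: [(4,)]

Reason: COUNT(*) includes NULLs, COUNT(column) excludes them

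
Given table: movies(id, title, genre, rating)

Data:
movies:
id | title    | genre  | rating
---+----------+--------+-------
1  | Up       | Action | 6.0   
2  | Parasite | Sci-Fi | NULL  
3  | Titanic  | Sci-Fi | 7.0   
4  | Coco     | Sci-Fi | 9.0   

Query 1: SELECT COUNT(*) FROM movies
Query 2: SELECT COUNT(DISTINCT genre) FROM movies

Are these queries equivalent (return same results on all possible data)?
No, not equivalent

Query 1 returns: [(4,)]
Query 2 returns: [(2,)]

Reason: COUNT(*) counts rows, COUNT(DISTINCT genre) counts unique genres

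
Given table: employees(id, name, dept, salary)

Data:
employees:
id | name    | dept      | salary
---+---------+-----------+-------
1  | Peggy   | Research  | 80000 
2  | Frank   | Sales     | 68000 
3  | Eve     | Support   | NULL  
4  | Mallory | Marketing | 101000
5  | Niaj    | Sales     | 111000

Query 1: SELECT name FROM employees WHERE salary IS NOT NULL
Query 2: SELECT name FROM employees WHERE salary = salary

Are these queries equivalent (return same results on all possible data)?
Yes, equivalent

Both queries return: [('Frank',), ('Mallory',), ('Niaj',), ('Peggy',)]

Reason: IS NOT NULL vs self-equality (both exclude NULLs)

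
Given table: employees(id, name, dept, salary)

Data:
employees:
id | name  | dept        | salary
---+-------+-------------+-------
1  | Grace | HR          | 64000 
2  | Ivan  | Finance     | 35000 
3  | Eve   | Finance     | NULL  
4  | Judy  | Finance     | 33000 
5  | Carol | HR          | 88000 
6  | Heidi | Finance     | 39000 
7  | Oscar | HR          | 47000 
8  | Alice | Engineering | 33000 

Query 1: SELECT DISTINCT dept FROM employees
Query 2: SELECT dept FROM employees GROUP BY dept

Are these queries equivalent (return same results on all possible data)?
Yes, equivalent

Both queries return: [('Engineering',), ('Finance',), ('HR',)]

Reason: Both get unique depts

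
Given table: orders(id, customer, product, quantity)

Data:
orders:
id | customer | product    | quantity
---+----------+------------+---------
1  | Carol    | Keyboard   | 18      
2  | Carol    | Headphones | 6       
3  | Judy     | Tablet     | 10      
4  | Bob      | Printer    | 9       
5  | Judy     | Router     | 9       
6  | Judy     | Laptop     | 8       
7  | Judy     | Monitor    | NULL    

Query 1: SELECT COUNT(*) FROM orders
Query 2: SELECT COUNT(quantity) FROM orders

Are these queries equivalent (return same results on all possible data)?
No, not equivalent

Query 1 returns: [(7,)]
Query 2 returns: [(6,)]

Reason: COUNT(*) includes NULLs, COUNT(column) excludes them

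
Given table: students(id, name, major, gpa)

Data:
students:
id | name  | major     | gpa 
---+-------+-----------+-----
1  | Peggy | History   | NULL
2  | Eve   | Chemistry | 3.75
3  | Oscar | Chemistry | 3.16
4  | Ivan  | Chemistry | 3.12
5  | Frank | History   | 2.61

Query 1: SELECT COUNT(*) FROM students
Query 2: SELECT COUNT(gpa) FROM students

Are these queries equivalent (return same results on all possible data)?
No, not equivalent

Query 1 returns: [(5,)]
Query 2 returns: [(4,)]

Reason: COUNT(*) includes NULLs, COUNT(column) excludes them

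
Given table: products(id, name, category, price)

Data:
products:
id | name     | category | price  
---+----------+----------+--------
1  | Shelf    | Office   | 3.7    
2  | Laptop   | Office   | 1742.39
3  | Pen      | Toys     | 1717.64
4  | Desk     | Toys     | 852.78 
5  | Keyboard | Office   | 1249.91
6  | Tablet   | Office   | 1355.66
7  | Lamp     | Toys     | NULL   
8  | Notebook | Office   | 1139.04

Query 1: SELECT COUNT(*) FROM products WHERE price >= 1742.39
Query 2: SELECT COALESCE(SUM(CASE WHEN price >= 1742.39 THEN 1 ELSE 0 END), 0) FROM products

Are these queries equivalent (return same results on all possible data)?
Yes, equivalent

Both queries return: [(1,)]

Reason: COUNT with WHERE vs conditional SUM (COALESCE handles empty-table NULL)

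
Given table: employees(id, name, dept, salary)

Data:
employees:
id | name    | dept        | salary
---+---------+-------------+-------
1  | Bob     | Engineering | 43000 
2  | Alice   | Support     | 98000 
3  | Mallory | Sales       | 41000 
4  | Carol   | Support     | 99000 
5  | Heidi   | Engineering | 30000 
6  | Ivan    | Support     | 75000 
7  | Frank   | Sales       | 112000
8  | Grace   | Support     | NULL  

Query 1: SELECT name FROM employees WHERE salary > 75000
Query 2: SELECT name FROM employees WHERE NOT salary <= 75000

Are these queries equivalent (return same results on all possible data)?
Yes, equivalent

Both queries return: [('Alice',), ('Carol',), ('Frank',)]

Reason: Both filter salary > 75000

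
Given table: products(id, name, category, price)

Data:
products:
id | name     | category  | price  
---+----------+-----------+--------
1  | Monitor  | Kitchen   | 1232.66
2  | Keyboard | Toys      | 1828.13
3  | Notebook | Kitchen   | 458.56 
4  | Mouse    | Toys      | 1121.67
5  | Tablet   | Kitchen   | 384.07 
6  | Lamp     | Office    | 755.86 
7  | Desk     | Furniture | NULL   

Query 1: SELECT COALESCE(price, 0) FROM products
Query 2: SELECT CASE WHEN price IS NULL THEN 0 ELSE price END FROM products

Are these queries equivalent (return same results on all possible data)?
Yes, equivalent

Both queries return: [(0,), (384.07,), (458.56,), (755.86,), (1121.67,), (1232.66,), (1828.13,)]

Reason: COALESCE vs CASE for NULL handling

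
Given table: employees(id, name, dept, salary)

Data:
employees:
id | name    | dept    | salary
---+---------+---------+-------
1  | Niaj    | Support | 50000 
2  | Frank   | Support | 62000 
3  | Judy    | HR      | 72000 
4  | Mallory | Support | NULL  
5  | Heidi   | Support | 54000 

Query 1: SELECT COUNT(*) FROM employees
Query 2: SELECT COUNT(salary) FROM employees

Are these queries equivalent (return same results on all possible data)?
No, not equivalent

Query 1 returns: [(5,)]
Query 2 returns: [(4,)]

Reason: COUNT(*) includes NULLs, COUNT(column) excludes them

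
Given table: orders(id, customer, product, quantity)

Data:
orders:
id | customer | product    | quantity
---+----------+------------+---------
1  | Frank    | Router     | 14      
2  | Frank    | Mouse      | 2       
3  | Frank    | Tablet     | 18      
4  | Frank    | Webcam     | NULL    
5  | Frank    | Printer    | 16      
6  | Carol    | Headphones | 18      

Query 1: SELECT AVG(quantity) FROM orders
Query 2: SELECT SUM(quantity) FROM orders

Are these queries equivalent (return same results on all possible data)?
No, not equivalent

Query 1 returns: [(13.6,)]
Query 2 returns: [(68,)]

Reason: AVG vs SUM give different aggregate values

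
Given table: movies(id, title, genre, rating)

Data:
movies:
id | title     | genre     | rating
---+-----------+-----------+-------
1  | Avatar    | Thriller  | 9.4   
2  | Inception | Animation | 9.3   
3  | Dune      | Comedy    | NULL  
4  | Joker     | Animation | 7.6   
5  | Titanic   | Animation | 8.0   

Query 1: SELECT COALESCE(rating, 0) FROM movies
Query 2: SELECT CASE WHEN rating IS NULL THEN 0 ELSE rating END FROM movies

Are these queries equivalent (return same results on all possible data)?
Yes, equivalent

Both queries return: [(0,), (7.6,), (8.0,), (9.3,), (9.4,)]

Reason: COALESCE vs CASE for NULL handling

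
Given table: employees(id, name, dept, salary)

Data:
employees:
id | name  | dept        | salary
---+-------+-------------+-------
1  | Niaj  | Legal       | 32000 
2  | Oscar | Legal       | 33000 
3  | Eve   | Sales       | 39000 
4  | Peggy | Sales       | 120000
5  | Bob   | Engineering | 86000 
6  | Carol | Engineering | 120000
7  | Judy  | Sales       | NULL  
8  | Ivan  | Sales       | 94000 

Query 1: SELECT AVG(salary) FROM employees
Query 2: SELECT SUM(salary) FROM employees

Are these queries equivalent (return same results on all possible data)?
No, not equivalent

Query 1 returns: [(74857.14285714286,)]
Query 2 returns: [(524000,)]

Reason: AVG vs SUM give different aggregate values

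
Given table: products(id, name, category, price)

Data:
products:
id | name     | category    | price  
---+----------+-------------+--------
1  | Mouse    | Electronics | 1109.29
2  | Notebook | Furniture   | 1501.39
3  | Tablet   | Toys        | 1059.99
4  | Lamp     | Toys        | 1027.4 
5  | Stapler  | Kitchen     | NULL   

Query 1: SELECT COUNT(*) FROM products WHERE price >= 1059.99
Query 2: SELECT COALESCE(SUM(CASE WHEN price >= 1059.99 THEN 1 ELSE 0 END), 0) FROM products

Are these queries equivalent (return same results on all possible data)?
Yes, equivalent

Both queries return: [(3,)]

Reason: COUNT with WHERE vs conditional SUM (COALESCE handles empty-table NULL)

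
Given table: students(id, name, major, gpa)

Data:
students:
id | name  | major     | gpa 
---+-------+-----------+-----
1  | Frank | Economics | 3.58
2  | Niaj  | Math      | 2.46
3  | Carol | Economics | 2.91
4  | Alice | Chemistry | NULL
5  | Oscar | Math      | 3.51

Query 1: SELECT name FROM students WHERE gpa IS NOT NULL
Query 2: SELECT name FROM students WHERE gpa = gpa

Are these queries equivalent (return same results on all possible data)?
Yes, equivalent

Both queries return: [('Carol',), ('Frank',), ('Niaj',), ('Oscar',)]

Reason: IS NOT NULL vs self-equality (both exclude NULLs)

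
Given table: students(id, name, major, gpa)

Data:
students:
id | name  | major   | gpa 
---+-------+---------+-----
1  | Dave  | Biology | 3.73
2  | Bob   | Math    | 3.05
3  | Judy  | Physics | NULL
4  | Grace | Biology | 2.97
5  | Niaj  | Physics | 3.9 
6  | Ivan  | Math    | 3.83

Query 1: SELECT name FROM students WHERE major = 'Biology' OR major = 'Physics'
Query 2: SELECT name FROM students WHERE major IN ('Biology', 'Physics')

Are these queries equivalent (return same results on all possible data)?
Yes, equivalent

Both queries return: [('Dave',), ('Grace',), ('Judy',), ('Niaj',)]

Reason: OR vs IN are equivalent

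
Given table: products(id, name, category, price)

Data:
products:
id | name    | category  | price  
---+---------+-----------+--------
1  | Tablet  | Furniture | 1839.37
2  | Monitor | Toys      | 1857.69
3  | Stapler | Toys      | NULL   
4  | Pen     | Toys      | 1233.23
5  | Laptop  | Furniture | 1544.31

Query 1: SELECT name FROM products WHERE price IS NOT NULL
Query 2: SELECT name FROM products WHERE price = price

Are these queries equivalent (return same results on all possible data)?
Yes, equivalent

Both queries return: [('Laptop',), ('Monitor',), ('Pen',), ('Tablet',)]

Reason: IS NOT NULL vs self-equality (both exclude NULLs)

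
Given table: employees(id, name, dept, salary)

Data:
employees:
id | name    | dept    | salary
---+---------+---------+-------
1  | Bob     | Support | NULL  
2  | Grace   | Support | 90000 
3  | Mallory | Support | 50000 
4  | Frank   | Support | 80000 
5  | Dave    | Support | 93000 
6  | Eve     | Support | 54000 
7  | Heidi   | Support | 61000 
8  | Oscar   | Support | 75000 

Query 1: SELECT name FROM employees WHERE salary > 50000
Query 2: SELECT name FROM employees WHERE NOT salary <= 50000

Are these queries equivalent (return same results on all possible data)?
Yes, equivalent

Both queries return: [('Dave',), ('Eve',), ('Frank',), ('Grace',), ('Heidi',), ('Oscar',)]

Reason: Both filter salary > 50000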